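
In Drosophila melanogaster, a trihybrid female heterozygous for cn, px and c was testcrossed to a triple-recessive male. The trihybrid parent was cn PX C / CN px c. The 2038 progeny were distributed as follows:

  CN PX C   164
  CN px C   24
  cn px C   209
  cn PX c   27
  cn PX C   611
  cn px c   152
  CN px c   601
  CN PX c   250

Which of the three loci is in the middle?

c

The two rarest classes, cn PX c and CN px C, are the double crossovers. Comparing them with the parentals, only the c allele has switched, so c is the middle locus and the order is cn – c – px.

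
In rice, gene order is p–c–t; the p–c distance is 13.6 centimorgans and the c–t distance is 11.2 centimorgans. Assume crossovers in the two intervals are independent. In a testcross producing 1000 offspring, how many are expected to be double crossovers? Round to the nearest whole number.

Map distances give recombination frequencies of 0.136 and 0.112 for the two intervals.
With no interference, expected double-crossover frequency = 0.136 × 0.112 = 0.01523.
Expected number = 0.01523 × 1000 = 15.23 ≈ 15.

15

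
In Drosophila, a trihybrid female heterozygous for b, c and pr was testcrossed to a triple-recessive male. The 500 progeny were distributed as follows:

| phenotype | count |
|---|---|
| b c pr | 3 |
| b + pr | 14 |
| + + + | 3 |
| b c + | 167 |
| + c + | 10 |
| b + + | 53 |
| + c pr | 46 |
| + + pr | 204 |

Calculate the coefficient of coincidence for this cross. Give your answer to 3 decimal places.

0.952

The two most frequent reciprocal classes, b c + and + + pr, are the parental types, so the F1 was b c + / + + pr.
The two rarest classes, b c pr and + + +, are the double crossovers. Comparing them with the parentals, only the pr allele has switched, so pr is the middle locus and the order is c – pr – b.
c–pr: (99 + 6)/500 = 0.2100; pr–b: (24 + 6)/500 = 0.0600.
Expected DCO frequency = 0.2100 × 0.0600 ≈ 0.01260; observed = 6/500 ≈ 0.01200.
Coefficient of coincidence = 0.01200/0.01260 ≈ 0.952.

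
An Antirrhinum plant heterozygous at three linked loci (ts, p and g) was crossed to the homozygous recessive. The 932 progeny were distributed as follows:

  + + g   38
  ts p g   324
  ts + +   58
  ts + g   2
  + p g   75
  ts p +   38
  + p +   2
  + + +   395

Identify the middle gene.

The two most frequent reciprocal classes, ts p g and + + +, are the parental types, so the F1 was ts p g / + + +.
The two rarest classes, ts + g and + p +, are the double crossovers. Comparing them with the parentals, only the p allele has switched, so p is the middle locus and the order is ts – p – g.

p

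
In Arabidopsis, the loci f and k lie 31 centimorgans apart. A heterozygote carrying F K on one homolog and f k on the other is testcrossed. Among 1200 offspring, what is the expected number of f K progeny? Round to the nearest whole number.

A map distance of 31 centimorgans corresponds to a recombination frequency of 0.310.
The F1 is F K / f k, so f K is a recombinant gamete class with expected frequency r/2 = 0.310/2 = 0.1550.
Expected number = 0.1550 × 1200 = 186.00 ≈ 186.

186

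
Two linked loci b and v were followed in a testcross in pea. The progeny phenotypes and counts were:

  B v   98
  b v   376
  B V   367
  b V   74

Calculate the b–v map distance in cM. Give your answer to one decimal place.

18.8 cM

The two most frequent classes, B V (367) and b v (376), are the parental types, so the F1 was B V / b v.
The recombinant classes are B v and b V: 98 + 74 = 172.
Recombination frequency = 172/915 = 0.1880 ≈ 18.8%, i.e. 18.8 cM.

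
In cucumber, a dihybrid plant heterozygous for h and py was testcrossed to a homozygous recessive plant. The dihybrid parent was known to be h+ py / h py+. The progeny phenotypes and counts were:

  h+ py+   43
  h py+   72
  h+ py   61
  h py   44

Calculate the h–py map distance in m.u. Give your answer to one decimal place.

39.5 m.u.

The recombinant classes are h+ py+ and h py: 43 + 44 = 87.
Recombination frequency = 87/220 = 0.3955 ≈ 39.5%, i.e. 39.5 m.u.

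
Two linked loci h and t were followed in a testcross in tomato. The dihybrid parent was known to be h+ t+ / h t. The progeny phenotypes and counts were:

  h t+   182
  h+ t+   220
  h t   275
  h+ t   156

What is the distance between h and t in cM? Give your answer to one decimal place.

The recombinant classes are h+ t and h t+: 156 + 182 = 338.
Recombination frequency = 338/833 = 0.4058 ≈ 40.6%, i.e. 40.6 cM.

40.6 cM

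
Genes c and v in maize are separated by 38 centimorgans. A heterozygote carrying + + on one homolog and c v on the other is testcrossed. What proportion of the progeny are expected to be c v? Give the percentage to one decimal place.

31.0%

A map distance of 38 centimorgans corresponds to a recombination frequency of 0.380.
The F1 is + + / c v, so c v is a parental gamete class with expected frequency (1 − r)/2 = 0.620/2 = 0.3100.
That is 0.3100 = 31.0% of the progeny.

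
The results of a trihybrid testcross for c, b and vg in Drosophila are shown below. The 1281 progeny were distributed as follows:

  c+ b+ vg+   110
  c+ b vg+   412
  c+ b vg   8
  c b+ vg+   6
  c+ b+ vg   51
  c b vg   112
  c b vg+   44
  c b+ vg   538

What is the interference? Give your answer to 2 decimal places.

The two most frequent reciprocal classes, c+ b vg+ and c b+ vg, are the parental types, so the F1 was c+ b vg+ / c b+ vg.
The two rarest classes, c+ b vg and c b+ vg+, are the double crossovers. Comparing them with the parentals, only the vg allele has switched, so vg is the middle locus and the order is b – vg – c.
b–vg: (222 + 14)/1281 = 0.1842; vg–c: (95 + 14)/1281 = 0.0851.
Expected DCO frequency = 0.1842 × 0.0851 ≈ 0.01568; observed = 14/1281 ≈ 0.01093.
Coefficient of coincidence = 0.01093/0.01568 ≈ 0.70; interference = 1 − 0.70 = 0.30.

0.30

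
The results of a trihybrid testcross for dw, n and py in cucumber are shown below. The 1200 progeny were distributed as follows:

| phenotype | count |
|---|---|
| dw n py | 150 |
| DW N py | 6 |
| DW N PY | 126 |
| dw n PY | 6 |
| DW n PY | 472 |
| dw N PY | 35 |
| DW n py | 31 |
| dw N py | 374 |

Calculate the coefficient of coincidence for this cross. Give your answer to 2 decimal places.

The two most frequent reciprocal classes, DW n PY and dw N py, are the parental types, so the F1 was DW n PY / dw N py.
The two rarest classes, dw n PY and DW N py, are the double crossovers. Comparing them with the parentals, only the dw allele has switched, so dw is the middle locus and the order is py – dw – n.
py–dw: (66 + 12)/1200 = 0.0650; dw–n: (276 + 12)/1200 = 0.2400.
Expected DCO frequency = 0.0650 × 0.2400 ≈ 0.01560; observed = 12/1200 ≈ 0.01000.
Coefficient of coincidence = 0.01000/0.01560 ≈ 0.64.

0.64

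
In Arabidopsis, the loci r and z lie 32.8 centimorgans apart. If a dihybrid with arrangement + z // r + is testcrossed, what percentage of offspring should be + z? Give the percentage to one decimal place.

33.6%

A map distance of 32.8 centimorgans corresponds to a recombination frequency of 0.328.
The F1 is + z / r +, so + z is a parental gamete class with expected frequency (1 − r)/2 = 0.672/2 = 0.3360.
That is 0.3360 = 33.6% of the progeny.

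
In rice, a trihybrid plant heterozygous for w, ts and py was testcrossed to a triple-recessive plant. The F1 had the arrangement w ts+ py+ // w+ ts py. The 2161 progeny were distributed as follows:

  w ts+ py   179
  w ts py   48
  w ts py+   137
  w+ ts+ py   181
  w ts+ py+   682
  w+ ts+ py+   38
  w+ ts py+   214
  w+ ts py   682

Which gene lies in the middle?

w

The two rarest classes, w+ ts+ py+ and w ts py, are the double crossovers. Comparing them with the parentals, only the w allele has switched, so w is the middle locus and the order is ts – w – py.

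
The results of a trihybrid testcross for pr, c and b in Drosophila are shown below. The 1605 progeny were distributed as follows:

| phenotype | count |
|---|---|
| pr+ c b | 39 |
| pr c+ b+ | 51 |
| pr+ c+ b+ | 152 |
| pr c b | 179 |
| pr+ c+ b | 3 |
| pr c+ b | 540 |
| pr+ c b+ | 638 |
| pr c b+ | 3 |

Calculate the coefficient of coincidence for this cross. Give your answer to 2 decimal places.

0.30

The two most frequent reciprocal classes, pr c+ b and pr+ c b+, are the parental types, so the F1 was pr c+ b / pr+ c b+.
The two rarest classes, pr+ c+ b and pr c b+, are the double crossovers. Comparing them with the parentals, only the pr allele has switched, so pr is the middle locus and the order is c – pr – b.
c–pr: (331 + 6)/1605 = 0.2100; pr–b: (90 + 6)/1605 = 0.0598.
Expected DCO frequency = 0.2100 × 0.0598 ≈ 0.01256; observed = 6/1605 ≈ 0.00374.
Coefficient of coincidence = 0.00374/0.01256 ≈ 0.30.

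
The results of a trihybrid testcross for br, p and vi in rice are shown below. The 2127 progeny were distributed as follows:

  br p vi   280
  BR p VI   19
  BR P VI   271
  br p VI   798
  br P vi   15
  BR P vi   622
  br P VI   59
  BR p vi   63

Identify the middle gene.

br

The two most frequent reciprocal classes, br p VI and BR P vi, are the parental types, so the F1 was br p VI / BR P vi.
The two rarest classes, BR p VI and br P vi, are the double crossovers. Comparing them with the parentals, only the br allele has switched, so br is the middle locus and the order is p – br – vi.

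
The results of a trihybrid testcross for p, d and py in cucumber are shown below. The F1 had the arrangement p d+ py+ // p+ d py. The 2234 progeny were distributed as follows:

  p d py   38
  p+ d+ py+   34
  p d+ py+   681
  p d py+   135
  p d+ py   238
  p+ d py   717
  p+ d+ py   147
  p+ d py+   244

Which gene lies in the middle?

p

The two rarest classes, p+ d+ py+ and p d py, are the double crossovers. Comparing them with the parentals, only the p allele has switched, so p is the middle locus and the order is py – p – d.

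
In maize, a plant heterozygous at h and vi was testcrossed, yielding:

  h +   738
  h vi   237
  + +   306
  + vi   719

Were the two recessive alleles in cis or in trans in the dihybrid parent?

trans

The two most frequent classes are + vi (719) and h + (738); these are the parental (non-recombinant) types.
So the F1 carried + vi on one chromosome and h + on the other — the recessive alleles are on opposite chromosomes (trans / repulsion).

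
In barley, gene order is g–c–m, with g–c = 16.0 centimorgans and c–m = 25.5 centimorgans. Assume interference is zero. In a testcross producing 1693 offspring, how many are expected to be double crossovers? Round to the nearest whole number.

Map distances give recombination frequencies of 0.160 and 0.255 for the two intervals.
With no interference, expected double-crossover frequency = 0.160 × 0.255 = 0.04080.
Expected number = 0.04080 × 1693 = 69.07 ≈ 69.

69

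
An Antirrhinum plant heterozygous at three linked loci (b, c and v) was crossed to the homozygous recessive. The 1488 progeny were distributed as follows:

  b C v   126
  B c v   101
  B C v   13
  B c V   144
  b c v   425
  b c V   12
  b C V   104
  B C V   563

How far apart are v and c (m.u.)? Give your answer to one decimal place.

19.8 m.u.

The two most frequent reciprocal classes, b c v and B C V, are the parental types, so the F1 was b c v / B C V.
The two rarest classes, b c V and B C v, are the double crossovers. Comparing them with the parentals, only the v allele has switched, so v is the middle locus and the order is b – v – c.
Crossovers in the v–c interval produce the single-crossover classes b C v and B c V (126 + 144 = 270) plus the double crossovers (25).
RF(v–c) = (270 + 25) / 1488 = 295/1488 = 0.1983 → 19.8 m.u.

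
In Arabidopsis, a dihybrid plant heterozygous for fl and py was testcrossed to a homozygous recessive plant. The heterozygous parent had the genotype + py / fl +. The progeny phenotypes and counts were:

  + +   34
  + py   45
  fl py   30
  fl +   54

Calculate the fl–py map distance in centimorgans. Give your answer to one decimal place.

The recombinant classes are + + and fl py: 34 + 30 = 64.
Recombination frequency = 64/163 = 0.3926 ≈ 39.3%, i.e. 39.3 centimorgans.

39.3 centimorgans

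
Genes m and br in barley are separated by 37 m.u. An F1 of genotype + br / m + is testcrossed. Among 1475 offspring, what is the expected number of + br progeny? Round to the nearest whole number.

465

A map distance of 37 m.u. corresponds to a recombination frequency of 0.370.
The F1 is + br / m +, so + br is a parental gamete class with expected frequency (1 − r)/2 = 0.630/2 = 0.3150.
Expected number = 0.3150 × 1475 = 464.62 ≈ 465.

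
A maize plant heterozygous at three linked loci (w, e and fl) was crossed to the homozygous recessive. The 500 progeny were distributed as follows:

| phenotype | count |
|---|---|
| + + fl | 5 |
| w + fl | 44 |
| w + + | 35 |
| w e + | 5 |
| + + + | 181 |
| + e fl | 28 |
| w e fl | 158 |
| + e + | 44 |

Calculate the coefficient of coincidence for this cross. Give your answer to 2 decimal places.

0.70

The two most frequent reciprocal classes, + + + and w e fl, are the parental types, so the F1 was + + + / w e fl.
The two rarest classes, + + fl and w e +, are the double crossovers. Comparing them with the parentals, only the fl allele has switched, so fl is the middle locus and the order is w – fl – e.
w–fl: (63 + 10)/500 = 0.1460; fl–e: (88 + 10)/500 = 0.1960.
Expected DCO frequency = 0.1460 × 0.1960 ≈ 0.02862; observed = 10/500 ≈ 0.02000.
Coefficient of coincidence = 0.02000/0.02862 ≈ 0.70.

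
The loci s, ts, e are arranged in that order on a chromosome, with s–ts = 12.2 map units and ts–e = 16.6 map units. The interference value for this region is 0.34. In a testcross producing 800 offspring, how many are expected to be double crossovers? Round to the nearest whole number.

Map distances give recombination frequencies of 0.122 and 0.166 for the two intervals.
With interference 0.34 (so coincidence = 0.66), expected double-crossover frequency = 0.122 × 0.166 × 0.66 = 0.01337.
Expected number = 0.01337 × 800 = 10.69 ≈ 11.

11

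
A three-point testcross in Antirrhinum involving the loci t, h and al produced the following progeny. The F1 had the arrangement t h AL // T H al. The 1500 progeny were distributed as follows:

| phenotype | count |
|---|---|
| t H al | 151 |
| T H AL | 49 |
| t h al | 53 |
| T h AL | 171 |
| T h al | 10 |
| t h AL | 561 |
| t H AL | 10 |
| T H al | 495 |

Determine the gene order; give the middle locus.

h

The two rarest classes, t H AL and T h al, are the double crossovers. Comparing them with the parentals, only the h allele has switched, so h is the middle locus and the order is al – h – t.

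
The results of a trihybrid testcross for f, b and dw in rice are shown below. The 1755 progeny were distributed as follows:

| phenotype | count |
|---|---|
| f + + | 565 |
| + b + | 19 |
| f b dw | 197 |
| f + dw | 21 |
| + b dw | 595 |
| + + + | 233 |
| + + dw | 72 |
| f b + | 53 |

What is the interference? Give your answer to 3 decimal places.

0.095

The two most frequent reciprocal classes, + b dw and f + +, are the parental types, so the F1 was + b dw / f + +.
The two rarest classes, + b + and f + dw, are the double crossovers. Comparing them with the parentals, only the dw allele has switched, so dw is the middle locus and the order is b – dw – f.
b–dw: (125 + 40)/1755 = 0.0940; dw–f: (430 + 40)/1755 = 0.2678.
Expected DCO frequency = 0.0940 × 0.2678 ≈ 0.02517; observed = 40/1755 ≈ 0.02279.
Coefficient of coincidence = 0.02279/0.02517 ≈ 0.905; interference = 1 − 0.905 = 0.095.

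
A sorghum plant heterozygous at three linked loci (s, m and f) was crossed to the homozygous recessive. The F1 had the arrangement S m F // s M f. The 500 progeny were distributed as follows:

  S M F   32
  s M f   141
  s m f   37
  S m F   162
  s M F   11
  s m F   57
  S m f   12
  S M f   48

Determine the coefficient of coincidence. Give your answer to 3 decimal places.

The two rarest classes, S m f and s M F, are the double crossovers. Comparing them with the parentals, only the f allele has switched, so f is the middle locus and the order is s – f – m.
s–f: (105 + 23)/500 = 0.2560; f–m: (69 + 23)/500 = 0.1840.
Expected DCO frequency = 0.2560 × 0.1840 ≈ 0.04710; observed = 23/500 ≈ 0.04600.
Coefficient of coincidence = 0.04600/0.04710 ≈ 0.977.

0.977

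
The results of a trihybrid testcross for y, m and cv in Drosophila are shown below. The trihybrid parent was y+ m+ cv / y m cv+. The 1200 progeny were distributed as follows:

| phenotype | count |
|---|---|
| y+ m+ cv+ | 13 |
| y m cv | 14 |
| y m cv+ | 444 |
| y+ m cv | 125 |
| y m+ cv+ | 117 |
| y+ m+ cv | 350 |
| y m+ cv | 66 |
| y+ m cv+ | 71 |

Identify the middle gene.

cv

The two rarest classes, y+ m+ cv+ and y m cv, are the double crossovers. Comparing them with the parentals, only the cv allele has switched, so cv is the middle locus and the order is y – cv – m.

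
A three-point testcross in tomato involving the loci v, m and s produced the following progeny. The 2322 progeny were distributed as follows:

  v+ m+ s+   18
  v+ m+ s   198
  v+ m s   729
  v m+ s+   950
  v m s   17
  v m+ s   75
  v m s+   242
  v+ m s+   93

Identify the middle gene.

The two most frequent reciprocal classes, v+ m s and v m+ s+, are the parental types, so the F1 was v+ m s / v m+ s+.
The two rarest classes, v m s and v+ m+ s+, are the double crossovers. Comparing them with the parentals, only the v allele has switched, so v is the middle locus and the order is m – v – s.

v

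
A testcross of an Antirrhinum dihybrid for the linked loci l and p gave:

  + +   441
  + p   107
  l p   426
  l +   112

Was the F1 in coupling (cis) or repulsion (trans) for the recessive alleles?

The two most frequent classes are + + (441) and l p (426); these are the parental (non-recombinant) types.
So the F1 carried + + on one chromosome and l p on the other — the recessive alleles are on the same chromosome (cis / coupling).

cis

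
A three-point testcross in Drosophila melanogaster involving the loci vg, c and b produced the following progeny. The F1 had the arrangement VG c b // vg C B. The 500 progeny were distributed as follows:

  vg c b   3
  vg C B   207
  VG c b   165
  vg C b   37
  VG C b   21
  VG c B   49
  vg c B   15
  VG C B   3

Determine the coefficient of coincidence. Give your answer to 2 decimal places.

The two rarest classes, vg c b and VG C B, are the double crossovers. Comparing them with the parentals, only the vg allele has switched, so vg is the middle locus and the order is b – vg – c.
b–vg: (86 + 6)/500 = 0.1840; vg–c: (36 + 6)/500 = 0.0840.
Expected DCO frequency = 0.1840 × 0.0840 ≈ 0.01546; observed = 6/500 ≈ 0.01200.
Coefficient of coincidence = 0.01200/0.01546 ≈ 0.78.

0.78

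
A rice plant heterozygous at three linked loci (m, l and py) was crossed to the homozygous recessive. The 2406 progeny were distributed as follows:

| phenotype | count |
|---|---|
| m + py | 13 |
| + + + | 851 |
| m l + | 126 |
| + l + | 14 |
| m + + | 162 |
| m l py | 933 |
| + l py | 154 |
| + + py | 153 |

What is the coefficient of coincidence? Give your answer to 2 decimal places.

The two most frequent reciprocal classes, + + + and m l py, are the parental types, so the F1 was + + + / m l py.
The two rarest classes, + l + and m + py, are the double crossovers. Comparing them with the parentals, only the l allele has switched, so l is the middle locus and the order is m – l – py.
m–l: (316 + 27)/2406 = 0.1426; l–py: (279 + 27)/2406 = 0.1272.
Expected DCO frequency = 0.1426 × 0.1272 ≈ 0.01814; observed = 27/2406 ≈ 0.01122.
Coefficient of coincidence = 0.01122/0.01814 ≈ 0.62.

0.62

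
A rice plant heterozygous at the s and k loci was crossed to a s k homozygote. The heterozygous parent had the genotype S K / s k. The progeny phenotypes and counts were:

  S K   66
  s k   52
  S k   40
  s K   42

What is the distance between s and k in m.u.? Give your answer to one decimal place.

The recombinant classes are S k and s K: 40 + 42 = 82.
Recombination frequency = 82/200 = 0.4100 ≈ 41.0%, i.e. 41.0 m.u.

41.0 m.u.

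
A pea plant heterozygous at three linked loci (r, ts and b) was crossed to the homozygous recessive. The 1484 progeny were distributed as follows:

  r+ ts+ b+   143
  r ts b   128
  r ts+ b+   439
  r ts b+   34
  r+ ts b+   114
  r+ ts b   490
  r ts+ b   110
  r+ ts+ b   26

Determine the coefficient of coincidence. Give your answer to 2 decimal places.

0.95

The two most frequent reciprocal classes, r ts+ b+ and r+ ts b, are the parental types, so the F1 was r ts+ b+ / r+ ts b.
The two rarest classes, r ts b+ and r+ ts+ b, are the double crossovers. Comparing them with the parentals, only the ts allele has switched, so ts is the middle locus and the order is b – ts – r.
b–ts: (224 + 60)/1484 = 0.1914; ts–r: (271 + 60)/1484 = 0.2230.
Expected DCO frequency = 0.1914 × 0.2230 ≈ 0.04268; observed = 60/1484 ≈ 0.04043.
Coefficient of coincidence = 0.04043/0.04268 ≈ 0.95.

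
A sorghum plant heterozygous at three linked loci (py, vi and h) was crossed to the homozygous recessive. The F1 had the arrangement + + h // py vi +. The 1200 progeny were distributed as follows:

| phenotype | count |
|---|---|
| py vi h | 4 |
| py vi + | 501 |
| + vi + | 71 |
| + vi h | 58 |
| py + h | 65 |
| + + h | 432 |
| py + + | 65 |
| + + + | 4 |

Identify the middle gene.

The two rarest classes, + + + and py vi h, are the double crossovers. Comparing them with the parentals, only the h allele has switched, so h is the middle locus and the order is py – h – vi.

h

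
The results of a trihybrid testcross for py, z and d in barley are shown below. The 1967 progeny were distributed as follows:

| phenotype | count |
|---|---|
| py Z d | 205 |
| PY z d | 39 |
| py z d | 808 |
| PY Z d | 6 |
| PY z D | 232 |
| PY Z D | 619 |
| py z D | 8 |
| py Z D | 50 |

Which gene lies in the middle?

d

The two most frequent reciprocal classes, PY Z D and py z d, are the parental types, so the F1 was PY Z D / py z d.
The two rarest classes, PY Z d and py z D, are the double crossovers. Comparing them with the parentals, only the d allele has switched, so d is the middle locus and the order is z – d – py.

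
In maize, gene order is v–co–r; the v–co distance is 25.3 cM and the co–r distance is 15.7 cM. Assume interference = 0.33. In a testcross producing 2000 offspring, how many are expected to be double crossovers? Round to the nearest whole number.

Map distances give recombination frequencies of 0.253 and 0.157 for the two intervals.
With interference 0.33 (so coincidence = 0.67), expected double-crossover frequency = 0.253 × 0.157 × 0.67 = 0.02661.
Expected number = 0.02661 × 2000 = 53.23 ≈ 53.

53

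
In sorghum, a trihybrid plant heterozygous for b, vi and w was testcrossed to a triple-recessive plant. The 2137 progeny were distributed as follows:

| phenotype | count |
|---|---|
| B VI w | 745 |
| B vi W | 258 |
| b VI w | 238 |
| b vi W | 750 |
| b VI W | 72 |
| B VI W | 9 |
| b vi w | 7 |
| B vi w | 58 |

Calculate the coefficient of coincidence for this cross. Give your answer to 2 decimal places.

The two most frequent reciprocal classes, b vi W and B VI w, are the parental types, so the F1 was b vi W / B VI w.
The two rarest classes, b vi w and B VI W, are the double crossovers. Comparing them with the parentals, only the w allele has switched, so w is the middle locus and the order is b – w – vi.
b–w: (496 + 16)/2137 = 0.2396; w–vi: (130 + 16)/2137 = 0.0683.
Expected DCO frequency = 0.2396 × 0.0683 ≈ 0.01636; observed = 16/2137 ≈ 0.00749.
Coefficient of coincidence = 0.00749/0.01636 ≈ 0.46.

0.46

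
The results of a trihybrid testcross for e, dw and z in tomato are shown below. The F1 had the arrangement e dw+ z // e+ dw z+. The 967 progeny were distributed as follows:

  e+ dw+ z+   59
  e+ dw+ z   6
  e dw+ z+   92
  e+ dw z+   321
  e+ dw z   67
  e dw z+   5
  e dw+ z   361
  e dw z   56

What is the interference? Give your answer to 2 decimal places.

The two rarest classes, e+ dw+ z and e dw z+, are the double crossovers. Comparing them with the parentals, only the e allele has switched, so e is the middle locus and the order is z – e – dw.
z–e: (159 + 11)/967 = 0.1758; e–dw: (115 + 11)/967 = 0.1303.
Expected DCO frequency = 0.1758 × 0.1303 ≈ 0.02291; observed = 11/967 ≈ 0.01138.
Coefficient of coincidence = 0.01138/0.02291 ≈ 0.50; interference = 1 − 0.50 = 0.50.

0.50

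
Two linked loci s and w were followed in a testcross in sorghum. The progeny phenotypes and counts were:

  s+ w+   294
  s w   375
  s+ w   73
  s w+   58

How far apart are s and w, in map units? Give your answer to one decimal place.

The two most frequent classes, s+ w+ (294) and s w (375), are the parental types, so the F1 was s+ w+ / s w.
The recombinant classes are s+ w and s w+: 73 + 58 = 131.
Recombination frequency = 131/800 = 0.1638 ≈ 16.4%, i.e. 16.4 map units.

16.4 map units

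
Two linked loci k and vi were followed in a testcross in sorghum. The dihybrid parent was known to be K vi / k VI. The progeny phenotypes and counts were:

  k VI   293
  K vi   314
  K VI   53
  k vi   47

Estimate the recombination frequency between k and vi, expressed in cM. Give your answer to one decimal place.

The recombinant classes are K VI and k vi: 53 + 47 = 100.
Recombination frequency = 100/707 = 0.1414 ≈ 14.1%, i.e. 14.1 cM.

14.1 cM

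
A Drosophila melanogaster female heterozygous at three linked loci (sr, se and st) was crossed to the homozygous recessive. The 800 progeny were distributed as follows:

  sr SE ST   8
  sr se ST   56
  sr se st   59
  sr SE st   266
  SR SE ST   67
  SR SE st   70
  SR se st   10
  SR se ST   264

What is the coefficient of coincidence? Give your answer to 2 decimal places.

0.69

The two most frequent reciprocal classes, sr SE st and SR se ST, are the parental types, so the F1 was sr SE st / SR se ST.
The two rarest classes, sr SE ST and SR se st, are the double crossovers. Comparing them with the parentals, only the st allele has switched, so st is the middle locus and the order is sr – st – se.
sr–st: (126 + 18)/800 = 0.1800; st–se: (126 + 18)/800 = 0.1800.
Expected DCO frequency = 0.1800 × 0.1800 ≈ 0.03240; observed = 18/800 ≈ 0.02250.
Coefficient of coincidence = 0.02250/0.03240 ≈ 0.69.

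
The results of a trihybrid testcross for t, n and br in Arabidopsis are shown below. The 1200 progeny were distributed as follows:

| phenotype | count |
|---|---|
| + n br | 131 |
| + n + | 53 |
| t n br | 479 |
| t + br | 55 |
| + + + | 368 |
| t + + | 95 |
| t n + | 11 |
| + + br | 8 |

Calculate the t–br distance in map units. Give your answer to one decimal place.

The two most frequent reciprocal classes, + + + and t n br, are the parental types, so the F1 was + + + / t n br.
The two rarest classes, + + br and t n +, are the double crossovers. Comparing them with the parentals, only the br allele has switched, so br is the middle locus and the order is t – br – n.
Crossovers in the t–br interval produce the single-crossover classes t + + and + n br (95 + 131 = 226) plus the double crossovers (19).
RF(t–br) = (226 + 19) / 1200 = 245/1200 = 0.2042 → 20.4 map units.

20.4 map units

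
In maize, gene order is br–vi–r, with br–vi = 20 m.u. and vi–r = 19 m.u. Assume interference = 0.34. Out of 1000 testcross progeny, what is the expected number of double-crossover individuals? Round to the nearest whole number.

25

Map distances give recombination frequencies of 0.200 and 0.190 for the two intervals.
With interference 0.34 (so coincidence = 0.66), expected double-crossover frequency = 0.200 × 0.190 × 0.66 = 0.02508.
Expected number = 0.02508 × 1000 = 25.08 ≈ 25.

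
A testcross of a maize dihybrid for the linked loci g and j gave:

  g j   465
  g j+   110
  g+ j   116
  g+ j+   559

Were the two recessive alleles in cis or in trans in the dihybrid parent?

The two most frequent classes are g+ j+ (559) and g j (465); these are the parental (non-recombinant) types.
So the F1 carried g+ j+ on one chromosome and g j on the other — the recessive alleles are on the same chromosome (cis / coupling).

cis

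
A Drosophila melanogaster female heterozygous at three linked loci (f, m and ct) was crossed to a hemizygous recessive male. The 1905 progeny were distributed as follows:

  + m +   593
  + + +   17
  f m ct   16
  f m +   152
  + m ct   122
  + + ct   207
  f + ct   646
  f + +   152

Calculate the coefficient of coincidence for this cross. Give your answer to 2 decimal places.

0.52

The two most frequent reciprocal classes, f + ct and + m +, are the parental types, so the F1 was f + ct / + m +.
The two rarest classes, f m ct and + + +, are the double crossovers. Comparing them with the parentals, only the m allele has switched, so m is the middle locus and the order is f – m – ct.
f–m: (359 + 33)/1905 = 0.2058; m–ct: (274 + 33)/1905 = 0.1612.
Expected DCO frequency = 0.2058 × 0.1612 ≈ 0.03317; observed = 33/1905 ≈ 0.01732.
Coefficient of coincidence = 0.01732/0.03317 ≈ 0.52.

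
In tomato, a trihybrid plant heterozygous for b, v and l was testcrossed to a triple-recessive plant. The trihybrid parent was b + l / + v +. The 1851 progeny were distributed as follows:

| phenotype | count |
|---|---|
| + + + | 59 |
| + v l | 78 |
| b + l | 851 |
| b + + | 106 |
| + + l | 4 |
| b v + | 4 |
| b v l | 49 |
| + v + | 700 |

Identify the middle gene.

b

The two rarest classes, + + l and b v +, are the double crossovers. Comparing them with the parentals, only the b allele has switched, so b is the middle locus and the order is l – b – v.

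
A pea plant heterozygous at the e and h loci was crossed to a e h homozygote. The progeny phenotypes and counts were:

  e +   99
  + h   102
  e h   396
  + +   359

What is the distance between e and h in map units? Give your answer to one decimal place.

The two most frequent classes, + + (359) and e h (396), are the parental types, so the F1 was + + / e h.
The recombinant classes are + h and e +: 102 + 99 = 201.
Recombination frequency = 201/956 = 0.2103 ≈ 21.0%, i.e. 21.0 map units.

21.0 map units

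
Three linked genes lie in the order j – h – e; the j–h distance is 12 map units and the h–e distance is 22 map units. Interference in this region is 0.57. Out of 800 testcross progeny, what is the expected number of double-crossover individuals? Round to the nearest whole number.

Map distances give recombination frequencies of 0.120 and 0.220 for the two intervals.
With interference 0.57 (so coincidence = 0.43), expected double-crossover frequency = 0.120 × 0.220 × 0.43 = 0.01135.
Expected number = 0.01135 × 800 = 9.08 ≈ 9.

9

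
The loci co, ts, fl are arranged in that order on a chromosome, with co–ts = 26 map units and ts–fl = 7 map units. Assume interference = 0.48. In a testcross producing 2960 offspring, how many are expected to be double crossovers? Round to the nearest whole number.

28

Map distances give recombination frequencies of 0.260 and 0.070 for the two intervals.
With interference 0.48 (so coincidence = 0.52), expected double-crossover frequency = 0.260 × 0.070 × 0.52 = 0.00946.
Expected number = 0.00946 × 2960 = 28.01 ≈ 28.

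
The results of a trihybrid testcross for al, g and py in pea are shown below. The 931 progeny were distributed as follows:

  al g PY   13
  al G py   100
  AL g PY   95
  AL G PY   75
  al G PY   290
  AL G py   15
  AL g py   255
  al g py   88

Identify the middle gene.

The two most frequent reciprocal classes, AL g py and al G PY, are the parental types, so the F1 was AL g py / al G PY.
The two rarest classes, AL G py and al g PY, are the double crossovers. Comparing them with the parentals, only the g allele has switched, so g is the middle locus and the order is al – g – py.

g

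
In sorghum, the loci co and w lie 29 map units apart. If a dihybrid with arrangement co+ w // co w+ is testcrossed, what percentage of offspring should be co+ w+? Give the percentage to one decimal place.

14.5%

A map distance of 29 map units corresponds to a recombination frequency of 0.290.
The F1 is co+ w / co w+, so co+ w+ is a recombinant gamete class with expected frequency r/2 = 0.290/2 = 0.1450.
That is 0.1450 = 14.5% of the progeny.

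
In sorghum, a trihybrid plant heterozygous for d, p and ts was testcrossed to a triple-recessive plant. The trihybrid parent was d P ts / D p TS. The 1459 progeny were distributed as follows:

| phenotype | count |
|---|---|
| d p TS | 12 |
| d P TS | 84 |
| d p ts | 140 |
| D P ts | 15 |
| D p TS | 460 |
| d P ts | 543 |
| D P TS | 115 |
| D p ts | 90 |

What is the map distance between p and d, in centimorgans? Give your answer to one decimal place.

The two rarest classes, D P ts and d p TS, are the double crossovers. Comparing them with the parentals, only the d allele has switched, so d is the middle locus and the order is p – d – ts.
Crossovers in the p–d interval produce the single-crossover classes d p ts and D P TS (140 + 115 = 255) plus the double crossovers (27).
RF(p–d) = (255 + 27) / 1459 = 282/1459 = 0.1933 → 19.3 centimorgans.

19.3 centimorgans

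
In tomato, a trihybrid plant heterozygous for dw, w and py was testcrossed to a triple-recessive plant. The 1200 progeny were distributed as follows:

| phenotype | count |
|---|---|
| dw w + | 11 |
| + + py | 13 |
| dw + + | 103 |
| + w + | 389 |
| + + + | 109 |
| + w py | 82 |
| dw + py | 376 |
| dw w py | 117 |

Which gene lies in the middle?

The two most frequent reciprocal classes, dw + py and + w +, are the parental types, so the F1 was dw + py / + w +.
The two rarest classes, + + py and dw w +, are the double crossovers. Comparing them with the parentals, only the dw allele has switched, so dw is the middle locus and the order is w – dw – py.

dw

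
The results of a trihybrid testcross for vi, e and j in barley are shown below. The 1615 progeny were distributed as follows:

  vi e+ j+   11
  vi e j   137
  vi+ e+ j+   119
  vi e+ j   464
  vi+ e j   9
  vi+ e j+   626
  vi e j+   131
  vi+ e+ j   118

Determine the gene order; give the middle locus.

j

The two most frequent reciprocal classes, vi+ e j+ and vi e+ j, are the parental types, so the F1 was vi+ e j+ / vi e+ j.
The two rarest classes, vi+ e j and vi e+ j+, are the double crossovers. Comparing them with the parentals, only the j allele has switched, so j is the middle locus and the order is e – j – vi.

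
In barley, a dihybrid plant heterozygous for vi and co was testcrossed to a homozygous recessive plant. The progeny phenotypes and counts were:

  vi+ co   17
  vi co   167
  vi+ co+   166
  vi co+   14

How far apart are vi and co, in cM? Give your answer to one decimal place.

8.5 cM

The two most frequent classes, vi+ co+ (166) and vi co (167), are the parental types, so the F1 was vi+ co+ / vi co.
The recombinant classes are vi+ co and vi co+: 17 + 14 = 31.
Recombination frequency = 31/364 = 0.0852 ≈ 8.5%, i.e. 8.5 cM.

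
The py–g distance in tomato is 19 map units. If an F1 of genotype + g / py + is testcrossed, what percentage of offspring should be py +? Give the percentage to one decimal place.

40.5%

A map distance of 19 map units corresponds to a recombination frequency of 0.190.
The F1 is + g / py +, so py + is a parental gamete class with expected frequency (1 − r)/2 = 0.810/2 = 0.4050.
That is 0.4050 = 40.5% of the progeny.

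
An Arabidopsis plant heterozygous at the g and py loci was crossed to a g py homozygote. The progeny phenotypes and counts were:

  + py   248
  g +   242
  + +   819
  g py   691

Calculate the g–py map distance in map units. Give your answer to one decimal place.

24.5 map units

The two most frequent classes, + + (819) and g py (691), are the parental types, so the F1 was + + / g py.
The recombinant classes are + py and g +: 248 + 242 = 490.
Recombination frequency = 490/2000 = 0.2450 ≈ 24.5%, i.e. 24.5 map units.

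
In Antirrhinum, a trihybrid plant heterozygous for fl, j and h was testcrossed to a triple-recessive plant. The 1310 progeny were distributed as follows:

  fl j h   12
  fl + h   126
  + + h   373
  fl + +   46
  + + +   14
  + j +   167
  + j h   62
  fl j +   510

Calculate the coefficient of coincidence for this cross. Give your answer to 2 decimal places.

0.80

The two most frequent reciprocal classes, + + h and fl j +, are the parental types, so the F1 was + + h / fl j +.
The two rarest classes, + + + and fl j h, are the double crossovers. Comparing them with the parentals, only the h allele has switched, so h is the middle locus and the order is j – h – fl.
j–h: (108 + 26)/1310 = 0.1023; h–fl: (293 + 26)/1310 = 0.2435.
Expected DCO frequency = 0.1023 × 0.2435 ≈ 0.02491; observed = 26/1310 ≈ 0.01985.
Coefficient of coincidence = 0.01985/0.02491 ≈ 0.80.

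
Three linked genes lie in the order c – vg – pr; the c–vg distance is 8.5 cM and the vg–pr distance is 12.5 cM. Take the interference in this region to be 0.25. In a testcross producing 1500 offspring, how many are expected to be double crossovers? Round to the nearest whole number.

Map distances give recombination frequencies of 0.085 and 0.125 for the two intervals.
With interference 0.25 (so coincidence = 0.75), expected double-crossover frequency = 0.085 × 0.125 × 0.75 = 0.00797.
Expected number = 0.00797 × 1500 = 11.95 ≈ 12.

12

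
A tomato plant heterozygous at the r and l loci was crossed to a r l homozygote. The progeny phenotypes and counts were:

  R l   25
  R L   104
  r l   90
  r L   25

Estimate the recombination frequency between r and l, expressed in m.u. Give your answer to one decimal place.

The two most frequent classes, R L (104) and r l (90), are the parental types, so the F1 was R L / r l.
The recombinant classes are R l and r L: 25 + 25 = 50.
Recombination frequency = 50/244 = 0.2049 ≈ 20.5%, i.e. 20.5 m.u.

20.5 m.u.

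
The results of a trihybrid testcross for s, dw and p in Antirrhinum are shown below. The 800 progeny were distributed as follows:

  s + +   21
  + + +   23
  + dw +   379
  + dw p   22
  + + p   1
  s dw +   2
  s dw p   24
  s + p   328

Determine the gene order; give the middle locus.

s

The two most frequent reciprocal classes, + dw + and s + p, are the parental types, so the F1 was + dw + / s + p.
The two rarest classes, s dw + and + + p, are the double crossovers. Comparing them with the parentals, only the s allele has switched, so s is the middle locus and the order is p – s – dw.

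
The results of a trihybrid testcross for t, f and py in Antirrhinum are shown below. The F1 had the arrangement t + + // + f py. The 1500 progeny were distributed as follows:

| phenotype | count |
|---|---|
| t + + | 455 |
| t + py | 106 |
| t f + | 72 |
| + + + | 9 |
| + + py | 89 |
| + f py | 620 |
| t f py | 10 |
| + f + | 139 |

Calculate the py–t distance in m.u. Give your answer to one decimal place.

The two rarest classes, + + + and t f py, are the double crossovers. Comparing them with the parentals, only the t allele has switched, so t is the middle locus and the order is f – t – py.
Crossovers in the t–py interval produce the single-crossover classes t + py and + f + (106 + 139 = 245) plus the double crossovers (19).
RF(t–py) = (245 + 19) / 1500 = 264/1500 = 0.1760 → 17.6 m.u.

17.6 m.u.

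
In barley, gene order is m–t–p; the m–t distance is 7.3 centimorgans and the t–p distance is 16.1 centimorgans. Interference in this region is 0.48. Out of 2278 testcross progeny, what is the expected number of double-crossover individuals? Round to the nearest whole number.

14

Map distances give recombination frequencies of 0.073 and 0.161 for the two intervals.
With interference 0.48 (so coincidence = 0.52), expected double-crossover frequency = 0.073 × 0.161 × 0.52 = 0.00611.
Expected number = 0.00611 × 2278 = 13.92 ≈ 14.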